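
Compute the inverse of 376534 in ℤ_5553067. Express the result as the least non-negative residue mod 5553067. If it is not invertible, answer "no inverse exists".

917508

gcd(5553067, 376534) by repeated division:
5553067 = 14·376534 + 281591
376534 = 1·281591 + 94943
281591 = 2·94943 + 91705
94943 = 1·91705 + 3238
91705 = 28·3238 + 1041
3238 = 3·1041 + 115
1041 = 9·115 + 6
115 = 19·6 + 1
6 = 6·1 + 0
Since gcd(376534, 5553067) = 1, back-substitute to write 1 as a combination:
1 = 115 − 19·6
1 = −19·1041 + 172·115
1 = 172·3238 − 535·1041
1 = −535·91705 + 15152·3238
1 = 15152·94943 − 15687·91705
1 = −15687·281591 + 46526·94943
1 = 46526·376534 − 62213·281591
1 = −62213·5553067 + 917508·376534
So 376534·917508 ≡ 1 (mod 5553067).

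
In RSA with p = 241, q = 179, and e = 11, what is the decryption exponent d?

φ(n) = (p−1)(q−1) = 240·178 = 42720.
Need d with 11·d ≡ 1 (mod 42720). Apply the extended Euclidean algorithm:
42720 = 3883·11 + 7
11 = 1·7 + 4
7 = 1·4 + 3
4 = 1·3 + 1
3 = 3·1 + 0
Back-substitute:
1 = 4 − 3
1 = −7 + 2·4
1 = 2·11 − 3·7
1 = −3·42720 + 11651·11
So 11·11651 ≡ 1 (mod 42720), hence d = 11651.

11651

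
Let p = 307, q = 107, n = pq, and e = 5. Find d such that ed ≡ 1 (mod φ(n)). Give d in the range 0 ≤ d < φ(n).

φ(n) = (p−1)(q−1) = 306·106 = 32436.
Need d with 5·d ≡ 1 (mod 32436). Apply the extended Euclidean algorithm:
32436 = 6487×5 + 1
5 = 5×1 + 0
Back-substitute:
1 = 32436 − 6487·5
So 5·(-6487) ≡ 1 (mod 32436), hence d ≡ -6487 ≡ 25949 (mod 32436).

25949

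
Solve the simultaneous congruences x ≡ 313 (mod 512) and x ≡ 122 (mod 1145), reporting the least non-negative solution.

282937

Write x = 313 + 512·k. Then 512·k ≡ 122 − 313 ≡ 954 (mod 1145).
Need 512⁻¹ mod 1145. Extended Euclid on (1145, 512):
1145 = 2*512 + 121
512 = 4*121 + 28
121 = 4*28 + 9
28 = 3*9 + 1
9 = 9*1 + 0
Back-substitute:
1 = 28 − 3·9
1 = −3·121 + 13·28
1 = 13·512 − 55·121
1 = −55·1145 + 123·512
512⁻¹ ≡ 123 (mod 1145), so k ≡ 123·954 ≡ 552 (mod 1145).
x = 313 + 512·552 = 282937.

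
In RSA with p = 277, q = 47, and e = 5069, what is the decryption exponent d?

10805

φ(n) = (p−1)(q−1) = 276·46 = 12696.
Need d with 5069·d ≡ 1 (mod 12696). Apply the extended Euclidean algorithm:
12696 = 2·5069 + 2558
5069 = 1·2558 + 2511
2558 = 1·2511 + 47
2511 = 53·47 + 20
47 = 2·20 + 7
20 = 2·7 + 6
7 = 1·6 + 1
6 = 6·1 + 0
Back-substitute:
1 = 7 − 6
1 = −20 + 3·7
1 = 3·47 − 7·20
1 = −7·2511 + 374·47
1 = 374·2558 − 381·2511
1 = −381·5069 + 755·2558
1 = 755·12696 − 1891·5069
So 5069·(-1891) ≡ 1 (mod 12696), hence d ≡ -1891 ≡ 10805 (mod 12696).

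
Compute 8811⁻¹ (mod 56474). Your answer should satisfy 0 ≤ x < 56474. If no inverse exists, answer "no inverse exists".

no inverse exists

Compute gcd(8811, 56474):
56474 = 6×8811 + 3608
8811 = 2×3608 + 1595
3608 = 2×1595 + 418
1595 = 3×418 + 341
418 = 1×341 + 77
341 = 4×77 + 33
77 = 2×33 + 11
33 = 3×11 + 0
Since gcd = 11 > 1, 8811 is not a unit mod 56474.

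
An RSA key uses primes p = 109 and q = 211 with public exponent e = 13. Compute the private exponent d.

φ(n) = (p−1)(q−1) = 108·210 = 22680.
Need d with 13·d ≡ 1 (mod 22680). Apply the extended Euclidean algorithm:
22680 = 1744*13 + 8
13 = 1*8 + 5
8 = 1*5 + 3
5 = 1*3 + 2
3 = 1*2 + 1
2 = 2*1 + 0
Back-substitute:
1 = 3 − 2
1 = −5 + 2·3
1 = 2·8 − 3·5
1 = −3·13 + 5·8
1 = 5·22680 − 8723·13
So 13·(-8723) ≡ 1 (mod 22680), hence d ≡ -8723 ≡ 13957 (mod 22680).

13957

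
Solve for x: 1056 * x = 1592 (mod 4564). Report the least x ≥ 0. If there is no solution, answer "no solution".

1082

First find gcd(1056, 4564):
4564 = 4*1056 + 340
1056 = 3*340 + 36
340 = 9*36 + 16
36 = 2*16 + 4
16 = 4*4 + 0
gcd = 4 and 4 | 1592, so solutions exist. Divide through by 4: 264x ≡ 398 (mod 1141).
Now find 264⁻¹ mod 1141:
1141 = 4×264 + 85
264 = 3×85 + 9
85 = 9×9 + 4
9 = 2×4 + 1
4 = 4×1 + 0
Back-substitute:
1 = 9 − 2·4
1 = −2·85 + 19·9
1 = 19·264 − 59·85
1 = −59·1141 + 255·264
So 264⁻¹ ≡ 255 (mod 1141).
Then x ≡ 255·398 ≡ 1082 (mod 1141); the smallest non-negative solution is x = 1082.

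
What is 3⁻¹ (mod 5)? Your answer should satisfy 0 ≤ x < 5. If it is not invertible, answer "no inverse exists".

Run Euclid on (5, 3):
5 = 1·3 + 2
3 = 1·2 + 1
2 = 2·1 + 0
The gcd is 1. Working backward:
1 = 3 − 2
1 = −5 + 2·3
So 3·2 ≡ 1 (mod 5).

2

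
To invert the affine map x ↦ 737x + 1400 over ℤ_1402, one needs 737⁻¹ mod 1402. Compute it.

Extended Euclidean algorithm:
1402 = 1·737 + 665
737 = 1·665 + 72
665 = 9·72 + 17
72 = 4·17 + 4
17 = 4·4 + 1
4 = 4·1 + 0
Since gcd(737, 1402) = 1, back-substitute to write 1 as a combination:
1 = 17 − 4·4
1 = −4·72 + 17·17
1 = 17·665 − 157·72
1 = −157·737 + 174·665
1 = 174·1402 − 331·737
So 737·(-331) ≡ 1 (mod 1402), and -331 ≡ 1071 (mod 1402).

1071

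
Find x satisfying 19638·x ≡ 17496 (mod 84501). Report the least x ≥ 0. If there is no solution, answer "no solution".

First find gcd(19638, 84501):
84501 = 4*19638 + 5949
19638 = 3*5949 + 1791
5949 = 3*1791 + 576
1791 = 3*576 + 63
576 = 9*63 + 9
63 = 7*9 + 0
gcd = 9 and 9 | 17496, so solutions exist. Divide through by 9: 2182x ≡ 1944 (mod 9389).
Now find 2182⁻¹ mod 9389:
9389 = 4*2182 + 661
2182 = 3*661 + 199
661 = 3*199 + 64
199 = 3*64 + 7
64 = 9*7 + 1
7 = 7*1 + 0
Back-substitute:
1 = 64 − 9·7
1 = −9·199 + 28·64
1 = 28·661 − 93·199
1 = −93·2182 + 307·661
1 = 307·9389 − 1321·2182
So 2182·(-1321) ≡ 1 (mod 9389), i.e. 2182⁻¹ ≡ 8068.
Then x ≡ 8068·1944 ≡ 4562 (mod 9389); the smallest non-negative solution is x = 4562.

4562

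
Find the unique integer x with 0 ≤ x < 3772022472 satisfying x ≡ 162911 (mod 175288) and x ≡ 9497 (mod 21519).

Write x = 162911 + 175288·k. Then 175288·k ≡ 9497 − 162911 ≡ 18738 (mod 21519).
Need 175288⁻¹ mod 21519. Extended Euclid on (21519, 3136):
21519 = 6*3136 + 2703
3136 = 1*2703 + 433
2703 = 6*433 + 105
433 = 4*105 + 13
105 = 8*13 + 1
13 = 13*1 + 0
Back-substitute:
1 = 105 − 8·13
1 = −8·433 + 33·105
1 = 33·2703 − 206·433
1 = −206·3136 + 239·2703
1 = 239·21519 − 1640·3136
175288⁻¹ ≡ 19879 (mod 21519), so k ≡ 19879·18738 ≡ 20331 (mod 21519).
x = 162911 + 175288·20331 = 3563943239.

3563943239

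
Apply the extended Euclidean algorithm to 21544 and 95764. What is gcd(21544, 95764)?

Repeated division:
95764 = 4*21544 + 9588
21544 = 2*9588 + 2368
9588 = 4*2368 + 116
2368 = 20*116 + 48
116 = 2*48 + 20
48 = 2*20 + 8
20 = 2*8 + 4
8 = 2*4 + 0
gcd(21544, 95764) = 4.
Back-substituting:
4 = 20 − 2·8
4 = −2·48 + 5·20
4 = 5·116 − 12·48
4 = −12·2368 + 245·116
4 = 245·9588 − 992·2368
4 = −992·21544 + 2229·9588
4 = 2229·95764 − 9908·21544
So 4 = (2229)·95764 + (-9908)·21544.

4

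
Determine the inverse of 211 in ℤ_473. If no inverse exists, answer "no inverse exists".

204

gcd(473, 211) by repeated division:
473 = 2*211 + 51
211 = 4*51 + 7
51 = 7*7 + 2
7 = 3*2 + 1
2 = 2*1 + 0
Since gcd(211, 473) = 1, back-substitute to write 1 as a combination:
1 = 7 − 3·2
1 = −3·51 + 22·7
1 = 22·211 − 91·51
1 = −91·473 + 204·211
So 211·204 ≡ 1 (mod 473).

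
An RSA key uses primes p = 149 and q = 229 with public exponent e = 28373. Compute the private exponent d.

φ(n) = (p−1)(q−1) = 148·228 = 33744.
Need d with 28373·d ≡ 1 (mod 33744). Apply the extended Euclidean algorithm:
33744 = 1*28373 + 5371
28373 = 5*5371 + 1518
5371 = 3*1518 + 817
1518 = 1*817 + 701
817 = 1*701 + 116
701 = 6*116 + 5
116 = 23*5 + 1
5 = 5*1 + 0
Back-substitute:
1 = 116 − 23·5
1 = −23·701 + 139·116
1 = 139·817 − 162·701
1 = −162·1518 + 301·817
1 = 301·5371 − 1065·1518
1 = −1065·28373 + 5626·5371
1 = 5626·33744 − 6691·28373
So 28373·(-6691) ≡ 1 (mod 33744), hence d ≡ -6691 ≡ 27053 (mod 33744).

27053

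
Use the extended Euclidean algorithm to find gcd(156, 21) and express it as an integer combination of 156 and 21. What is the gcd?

3

Euclidean algorithm:
156 = 7·21 + 9
21 = 2·9 + 3
9 = 3·3 + 0
gcd(156, 21) = 3.
Back-substituting:
3 = 21 − 2·9
3 = −2·156 + 15·21
So 3 = (-2)·156 + (15)·21.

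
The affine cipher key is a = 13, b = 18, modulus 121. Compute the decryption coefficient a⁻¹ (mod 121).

28

Run Euclid on (121, 13):
121 = 9*13 + 4
13 = 3*4 + 1
4 = 4*1 + 0
gcd = 1, so the inverse exists. Back-substitute:
1 = 13 − 3·4
1 = −3·121 + 28·13
So 13·28 ≡ 1 (mod 121).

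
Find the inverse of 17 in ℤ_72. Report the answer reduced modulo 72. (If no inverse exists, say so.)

gcd(72, 17) by repeated division:
72 = 4×17 + 4
17 = 4×4 + 1
4 = 4×1 + 0
Since gcd(17, 72) = 1, back-substitute to write 1 as a combination:
1 = 17 − 4·4
1 = −4·72 + 17·17
So 17·17 ≡ 1 (mod 72).

17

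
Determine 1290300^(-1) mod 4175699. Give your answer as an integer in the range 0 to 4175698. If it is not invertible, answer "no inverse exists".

Compute gcd(1290300, 4175699):
4175699 = 3·1290300 + 304799
1290300 = 4·304799 + 71104
304799 = 4·71104 + 20383
71104 = 3·20383 + 9955
20383 = 2·9955 + 473
9955 = 21·473 + 22
473 = 21·22 + 11
22 = 2·11 + 0
The gcd is 11, not 1, hence no inverse exists.

no inverse exists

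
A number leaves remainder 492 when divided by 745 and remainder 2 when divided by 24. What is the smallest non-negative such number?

Write x = 492 + 745·k. Then 745·k ≡ 2 − 492 ≡ 14 (mod 24).
Need 745⁻¹ mod 24. Extended Euclid on (24, 1):
24 = 24×1 + 0
745⁻¹ ≡ 1 (mod 24), so k ≡ 1·14 ≡ 14 (mod 24).
x = 492 + 745·14 = 10922.

10922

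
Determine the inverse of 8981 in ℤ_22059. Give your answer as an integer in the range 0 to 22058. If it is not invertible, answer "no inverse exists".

Apply the Euclidean algorithm to 22059 and 8981:
22059 = 2*8981 + 4097
8981 = 2*4097 + 787
4097 = 5*787 + 162
787 = 4*162 + 139
162 = 1*139 + 23
139 = 6*23 + 1
23 = 23*1 + 0
The gcd is 1. Working backward:
1 = 139 − 6·23
1 = −6·162 + 7·139
1 = 7·787 − 34·162
1 = −34·4097 + 177·787
1 = 177·8981 − 388·4097
1 = −388·22059 + 953·8981
So 8981·953 ≡ 1 (mod 22059).

953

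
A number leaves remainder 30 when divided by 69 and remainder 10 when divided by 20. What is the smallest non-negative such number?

Write x = 30 + 69·k. Then 69·k ≡ 10 − 30 ≡ 0 (mod 20).
Need 69⁻¹ mod 20. Extended Euclid on (20, 9):
20 = 2·9 + 2
9 = 4·2 + 1
2 = 2·1 + 0
Back-substitute:
1 = 9 − 4·2
1 = −4·20 + 9·9
69⁻¹ ≡ 9 (mod 20), so k ≡ 9·0 ≡ 0 (mod 20).
x = 30 + 69·0 = 30.

30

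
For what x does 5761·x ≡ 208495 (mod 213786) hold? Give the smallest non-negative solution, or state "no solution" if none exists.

151219

First find gcd(5761, 213786):
213786 = 37·5761 + 629
5761 = 9·629 + 100
629 = 6·100 + 29
100 = 3·29 + 13
29 = 2·13 + 3
13 = 4·3 + 1
3 = 3·1 + 0
gcd = 1, so a unique solution mod 213786 exists.
Back-substitute for the Bézout coefficients:
1 = 13 − 4·3
1 = −4·29 + 9·13
1 = 9·100 − 31·29
1 = −31·629 + 195·100
1 = 195·5761 − 1786·629
1 = −1786·213786 + 66277·5761
So 5761·(66277) ≡ 1 (mod 213786), giving 5761⁻¹ ≡ 66277.
x ≡ 5761⁻¹·208495 ≡ 66277·208495 ≡ 151219 (mod 213786).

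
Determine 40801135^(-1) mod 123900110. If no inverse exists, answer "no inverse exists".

no inverse exists

Euclidean algorithm on 123900110, 40801135:
123900110 = 3×40801135 + 1496705
40801135 = 27×1496705 + 390100
1496705 = 3×390100 + 326405
390100 = 1×326405 + 63695
326405 = 5×63695 + 7930
63695 = 8×7930 + 255
7930 = 31×255 + 25
255 = 10×25 + 5
25 = 5×5 + 0
Since gcd = 5 > 1, 40801135 is not a unit mod 123900110.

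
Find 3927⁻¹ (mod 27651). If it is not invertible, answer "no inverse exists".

Euclidean algorithm on 27651, 3927:
27651 = 7×3927 + 162
3927 = 24×162 + 39
162 = 4×39 + 6
39 = 6×6 + 3
6 = 2×3 + 0
gcd(3927, 27651) = 3 ≠ 1, so 3927 has no multiplicative inverse modulo 27651.

no inverse exists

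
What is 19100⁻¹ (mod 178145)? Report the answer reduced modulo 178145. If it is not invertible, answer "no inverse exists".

no inverse exists

Euclidean algorithm on 178145, 19100:
178145 = 9*19100 + 6245
19100 = 3*6245 + 365
6245 = 17*365 + 40
365 = 9*40 + 5
40 = 8*5 + 0
The gcd is 5, not 1, hence no inverse exists.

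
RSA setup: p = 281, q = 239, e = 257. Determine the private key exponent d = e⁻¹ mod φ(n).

φ(n) = (p−1)(q−1) = 280·238 = 66640.
Need d with 257·d ≡ 1 (mod 66640). Apply the extended Euclidean algorithm:
66640 = 259*257 + 77
257 = 3*77 + 26
77 = 2*26 + 25
26 = 1*25 + 1
25 = 25*1 + 0
Back-substitute:
1 = 26 − 25
1 = −77 + 3·26
1 = 3·257 − 10·77
1 = −10·66640 + 2593·257
So 257·2593 ≡ 1 (mod 66640), hence d = 2593.

2593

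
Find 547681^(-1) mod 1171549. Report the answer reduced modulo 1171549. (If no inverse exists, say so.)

235826

gcd(1171549, 547681) by repeated division:
1171549 = 2·547681 + 76187
547681 = 7·76187 + 14372
76187 = 5·14372 + 4327
14372 = 3·4327 + 1391
4327 = 3·1391 + 154
1391 = 9·154 + 5
154 = 30·5 + 4
5 = 1·4 + 1
4 = 4·1 + 0
Since gcd(547681, 1171549) = 1, back-substitute to write 1 as a combination:
1 = 5 − 4
1 = −154 + 31·5
1 = 31·1391 − 280·154
1 = −280·4327 + 871·1391
1 = 871·14372 − 2893·4327
1 = −2893·76187 + 15336·14372
1 = 15336·547681 − 110245·76187
1 = −110245·1171549 + 235826·547681
So 547681·235826 ≡ 1 (mod 1171549).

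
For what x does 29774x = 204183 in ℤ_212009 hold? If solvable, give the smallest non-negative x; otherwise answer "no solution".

First find gcd(29774, 212009):
212009 = 7*29774 + 3591
29774 = 8*3591 + 1046
3591 = 3*1046 + 453
1046 = 2*453 + 140
453 = 3*140 + 33
140 = 4*33 + 8
33 = 4*8 + 1
8 = 8*1 + 0
gcd = 1, so a unique solution mod 212009 exists.
Back-substitute for the Bézout coefficients:
1 = 33 − 4·8
1 = −4·140 + 17·33
1 = 17·453 − 55·140
1 = −55·1046 + 127·453
1 = 127·3591 − 436·1046
1 = −436·29774 + 3615·3591
1 = 3615·212009 − 25741·29774
So 29774·(-25741) ≡ 1 (mod 212009), giving 29774⁻¹ ≡ 186268.
x ≡ 29774⁻¹·204183 ≡ 186268·204183 ≡ 40516 (mod 212009).

40516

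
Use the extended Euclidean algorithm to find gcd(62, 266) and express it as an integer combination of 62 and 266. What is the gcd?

Apply Euclid's algorithm to 266 and 62:
266 = 4·62 + 18
62 = 3·18 + 8
18 = 2·8 + 2
8 = 4·2 + 0
gcd(62, 266) = 2.
Working backward:
2 = 18 − 2·8
2 = −2·62 + 7·18
2 = 7·266 − 30·62
So 2 = (7)·266 + (-30)·62.

2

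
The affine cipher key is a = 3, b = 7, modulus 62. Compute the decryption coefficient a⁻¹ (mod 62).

21

Extended Euclidean algorithm:
62 = 20·3 + 2
3 = 1·2 + 1
2 = 2·1 + 0
Since gcd(3, 62) = 1, back-substitute to write 1 as a combination:
1 = 3 − 2
1 = −62 + 21·3
So 3·21 ≡ 1 (mod 62).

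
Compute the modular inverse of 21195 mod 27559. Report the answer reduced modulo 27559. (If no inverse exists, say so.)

8518

Extended Euclidean algorithm:
27559 = 1*21195 + 6364
21195 = 3*6364 + 2103
6364 = 3*2103 + 55
2103 = 38*55 + 13
55 = 4*13 + 3
13 = 4*3 + 1
3 = 3*1 + 0
The gcd is 1. Working backward:
1 = 13 − 4·3
1 = −4·55 + 17·13
1 = 17·2103 − 650·55
1 = −650·6364 + 1967·2103
1 = 1967·21195 − 6551·6364
1 = −6551·27559 + 8518·21195
So 21195·8518 ≡ 1 (mod 27559).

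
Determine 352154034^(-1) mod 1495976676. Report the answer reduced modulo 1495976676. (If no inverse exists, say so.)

no inverse exists

Euclidean algorithm on 1495976676, 352154034:
1495976676 = 4*352154034 + 87360540
352154034 = 4*87360540 + 2711874
87360540 = 32*2711874 + 580572
2711874 = 4*580572 + 389586
580572 = 1*389586 + 190986
389586 = 2*190986 + 7614
190986 = 25*7614 + 636
7614 = 11*636 + 618
636 = 1*618 + 18
618 = 34*18 + 6
18 = 3*6 + 0
Since gcd = 6 > 1, 352154034 is not a unit mod 1495976676.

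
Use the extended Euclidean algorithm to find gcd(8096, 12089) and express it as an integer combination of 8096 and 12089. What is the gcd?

Repeated division:
12089 = 1×8096 + 3993
8096 = 2×3993 + 110
3993 = 36×110 + 33
110 = 3×33 + 11
33 = 3×11 + 0
gcd(8096, 12089) = 11.
Back-substituting:
11 = 110 − 3·33
11 = −3·3993 + 109·110
11 = 109·8096 − 221·3993
11 = −221·12089 + 330·8096
So 11 = (-221)·12089 + (330)·8096.

11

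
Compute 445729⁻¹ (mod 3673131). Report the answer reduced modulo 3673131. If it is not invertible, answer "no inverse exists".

Apply the Euclidean algorithm to 3673131 and 445729:
3673131 = 8×445729 + 107299
445729 = 4×107299 + 16533
107299 = 6×16533 + 8101
16533 = 2×8101 + 331
8101 = 24×331 + 157
331 = 2×157 + 17
157 = 9×17 + 4
17 = 4×4 + 1
4 = 4×1 + 0
Since gcd(445729, 3673131) = 1, back-substitute to write 1 as a combination:
1 = 17 − 4·4
1 = −4·157 + 37·17
1 = 37·331 − 78·157
1 = −78·8101 + 1909·331
1 = 1909·16533 − 3896·8101
1 = −3896·107299 + 25285·16533
1 = 25285·445729 − 105036·107299
1 = −105036·3673131 + 865573·445729
So 445729·865573 ≡ 1 (mod 3673131).

865573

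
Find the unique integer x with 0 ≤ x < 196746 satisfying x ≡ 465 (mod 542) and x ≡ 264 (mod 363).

83391

Write x = 465 + 542·k. Then 542·k ≡ 264 − 465 ≡ 162 (mod 363).
Need 542⁻¹ mod 363. Extended Euclid on (363, 179):
363 = 2·179 + 5
179 = 35·5 + 4
5 = 1·4 + 1
4 = 4·1 + 0
Back-substitute:
1 = 5 − 4
1 = −179 + 36·5
1 = 36·363 − 73·179
542⁻¹ ≡ 290 (mod 363), so k ≡ 290·162 ≡ 153 (mod 363).
x = 465 + 542·153 = 83391.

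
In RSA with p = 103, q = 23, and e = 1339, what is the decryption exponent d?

φ(n) = (p−1)(q−1) = 102·22 = 2244.
Need d with 1339·d ≡ 1 (mod 2244). Apply the extended Euclidean algorithm:
2244 = 1×1339 + 905
1339 = 1×905 + 434
905 = 2×434 + 37
434 = 11×37 + 27
37 = 1×27 + 10
27 = 2×10 + 7
10 = 1×7 + 3
7 = 2×3 + 1
3 = 3×1 + 0
Back-substitute:
1 = 7 − 2·3
1 = −2·10 + 3·7
1 = 3·27 − 8·10
1 = −8·37 + 11·27
1 = 11·434 − 129·37
1 = −129·905 + 269·434
1 = 269·1339 − 398·905
1 = −398·2244 + 667·1339
So 1339·667 ≡ 1 (mod 2244), hence d = 667.

667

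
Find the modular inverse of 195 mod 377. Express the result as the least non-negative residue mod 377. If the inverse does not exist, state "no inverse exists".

Euclidean algorithm on 377, 195:
377 = 1*195 + 182
195 = 1*182 + 13
182 = 14*13 + 0
Since gcd = 13 > 1, 195 is not a unit mod 377.

no inverse exists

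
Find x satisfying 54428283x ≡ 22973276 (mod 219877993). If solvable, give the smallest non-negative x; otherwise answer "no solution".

First find gcd(54428283, 219877993):
219877993 = 4*54428283 + 2164861
54428283 = 25*2164861 + 306758
2164861 = 7*306758 + 17555
306758 = 17*17555 + 8323
17555 = 2*8323 + 909
8323 = 9*909 + 142
909 = 6*142 + 57
142 = 2*57 + 28
57 = 2*28 + 1
28 = 28*1 + 0
gcd = 1, so a unique solution mod 219877993 exists.
Back-substitute for the Bézout coefficients:
1 = 57 − 2·28
1 = −2·142 + 5·57
1 = 5·909 − 32·142
1 = −32·8323 + 293·909
1 = 293·17555 − 618·8323
1 = −618·306758 + 10799·17555
1 = 10799·2164861 − 76211·306758
1 = −76211·54428283 + 1916074·2164861
1 = 1916074·219877993 − 7740507·54428283
So 54428283·(-7740507) ≡ 1 (mod 219877993), giving 54428283⁻¹ ≡ 212137486.
x ≡ 54428283⁻¹·22973276 ≡ 212137486·22973276 ≡ 203879860 (mod 219877993).

203879860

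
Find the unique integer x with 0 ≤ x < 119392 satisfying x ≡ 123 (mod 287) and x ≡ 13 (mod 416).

13325

Write x = 123 + 287·k. Then 287·k ≡ 13 − 123 ≡ 306 (mod 416).
Need 287⁻¹ mod 416. Extended Euclid on (416, 287):
416 = 1·287 + 129
287 = 2·129 + 29
129 = 4·29 + 13
29 = 2·13 + 3
13 = 4·3 + 1
3 = 3·1 + 0
Back-substitute:
1 = 13 − 4·3
1 = −4·29 + 9·13
1 = 9·129 − 40·29
1 = −40·287 + 89·129
1 = 89·416 − 129·287
287⁻¹ ≡ 287 (mod 416), so k ≡ 287·306 ≡ 46 (mod 416).
x = 123 + 287·46 = 13325.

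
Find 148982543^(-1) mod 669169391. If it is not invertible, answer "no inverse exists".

Run Euclid on (669169391, 148982543):
669169391 = 4×148982543 + 73239219
148982543 = 2×73239219 + 2504105
73239219 = 29×2504105 + 620174
2504105 = 4×620174 + 23409
620174 = 26×23409 + 11540
23409 = 2×11540 + 329
11540 = 35×329 + 25
329 = 13×25 + 4
25 = 6×4 + 1
4 = 4×1 + 0
The gcd is 1. Working backward:
1 = 25 − 6·4
1 = −6·329 + 79·25
1 = 79·11540 − 2771·329
1 = −2771·23409 + 5621·11540
1 = 5621·620174 − 148917·23409
1 = −148917·2504105 + 601289·620174
1 = 601289·73239219 − 17586298·2504105
1 = −17586298·148982543 + 35773885·73239219
1 = 35773885·669169391 − 160681838·148982543
So 148982543·(-160681838) ≡ 1 (mod 669169391), and -160681838 ≡ 508487553 (mod 669169391).

508487553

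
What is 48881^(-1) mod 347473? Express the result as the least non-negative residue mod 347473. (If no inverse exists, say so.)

Euclidean algorithm on 347473, 48881:
347473 = 7*48881 + 5306
48881 = 9*5306 + 1127
5306 = 4*1127 + 798
1127 = 1*798 + 329
798 = 2*329 + 140
329 = 2*140 + 49
140 = 2*49 + 42
49 = 1*42 + 7
42 = 6*7 + 0
gcd(48881, 347473) = 7 ≠ 1, so 48881 has no multiplicative inverse modulo 347473.

no inverse exists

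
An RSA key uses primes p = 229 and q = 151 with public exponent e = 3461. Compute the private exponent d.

φ(n) = (p−1)(q−1) = 228·150 = 34200.
Need d with 3461·d ≡ 1 (mod 34200). Apply the extended Euclidean algorithm:
34200 = 9*3461 + 3051
3461 = 1*3051 + 410
3051 = 7*410 + 181
410 = 2*181 + 48
181 = 3*48 + 37
48 = 1*37 + 11
37 = 3*11 + 4
11 = 2*4 + 3
4 = 1*3 + 1
3 = 3*1 + 0
Back-substitute:
1 = 4 − 3
1 = −11 + 3·4
1 = 3·37 − 10·11
1 = −10·48 + 13·37
1 = 13·181 − 49·48
1 = −49·410 + 111·181
1 = 111·3051 − 826·410
1 = −826·3461 + 937·3051
1 = 937·34200 − 9259·3461
So 3461·(-9259) ≡ 1 (mod 34200), hence d ≡ -9259 ≡ 24941 (mod 34200).

24941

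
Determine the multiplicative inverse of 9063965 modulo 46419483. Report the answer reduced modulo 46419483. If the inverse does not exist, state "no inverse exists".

29994497

Extended Euclidean algorithm:
46419483 = 5×9063965 + 1099658
9063965 = 8×1099658 + 266701
1099658 = 4×266701 + 32854
266701 = 8×32854 + 3869
32854 = 8×3869 + 1902
3869 = 2×1902 + 65
1902 = 29×65 + 17
65 = 3×17 + 14
17 = 1×14 + 3
14 = 4×3 + 2
3 = 1×2 + 1
2 = 2×1 + 0
Since gcd(9063965, 46419483) = 1, back-substitute to write 1 as a combination:
1 = 3 − 2
1 = −14 + 5·3
1 = 5·17 − 6·14
1 = −6·65 + 23·17
1 = 23·1902 − 673·65
1 = −673·3869 + 1369·1902
1 = 1369·32854 − 11625·3869
1 = −11625·266701 + 94369·32854
1 = 94369·1099658 − 389101·266701
1 = −389101·9063965 + 3207177·1099658
1 = 3207177·46419483 − 16424986·9063965
Hence 9063965⁻¹ ≡ -16424986 ≡ 29994497 (mod 46419483).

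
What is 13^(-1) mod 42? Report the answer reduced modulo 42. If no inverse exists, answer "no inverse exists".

13

gcd(42, 13) by repeated division:
42 = 3·13 + 3
13 = 4·3 + 1
3 = 3·1 + 0
gcd = 1, so the inverse exists. Back-substitute:
1 = 13 − 4·3
1 = −4·42 + 13·13
So 13·13 ≡ 1 (mod 42).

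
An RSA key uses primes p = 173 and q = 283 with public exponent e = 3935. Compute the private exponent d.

φ(n) = (p−1)(q−1) = 172·282 = 48504.
Need d with 3935·d ≡ 1 (mod 48504). Apply the extended Euclidean algorithm:
48504 = 12·3935 + 1284
3935 = 3·1284 + 83
1284 = 15·83 + 39
83 = 2·39 + 5
39 = 7·5 + 4
5 = 1·4 + 1
4 = 4·1 + 0
Back-substitute:
1 = 5 − 4
1 = −39 + 8·5
1 = 8·83 − 17·39
1 = −17·1284 + 263·83
1 = 263·3935 − 806·1284
1 = −806·48504 + 9935·3935
So 3935·9935 ≡ 1 (mod 48504), hence d = 9935.

9935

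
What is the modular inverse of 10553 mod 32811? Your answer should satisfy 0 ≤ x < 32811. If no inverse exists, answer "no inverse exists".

Apply the Euclidean algorithm to 32811 and 10553:
32811 = 3*10553 + 1152
10553 = 9*1152 + 185
1152 = 6*185 + 42
185 = 4*42 + 17
42 = 2*17 + 8
17 = 2*8 + 1
8 = 8*1 + 0
Since gcd(10553, 32811) = 1, back-substitute to write 1 as a combination:
1 = 17 − 2·8
1 = −2·42 + 5·17
1 = 5·185 − 22·42
1 = −22·1152 + 137·185
1 = 137·10553 − 1255·1152
1 = −1255·32811 + 3902·10553
So 10553·3902 ≡ 1 (mod 32811).

3902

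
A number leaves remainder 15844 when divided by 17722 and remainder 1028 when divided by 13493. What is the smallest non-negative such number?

Write x = 15844 + 17722·k. Then 17722·k ≡ 1028 − 15844 ≡ 12170 (mod 13493).
Need 17722⁻¹ mod 13493. Extended Euclid on (13493, 4229):
13493 = 3·4229 + 806
4229 = 5·806 + 199
806 = 4·199 + 10
199 = 19·10 + 9
10 = 1·9 + 1
9 = 9·1 + 0
Back-substitute:
1 = 10 − 9
1 = −199 + 20·10
1 = 20·806 − 81·199
1 = −81·4229 + 425·806
1 = 425·13493 − 1356·4229
17722⁻¹ ≡ 12137 (mod 13493), so k ≡ 12137·12170 ≡ 12912 (mod 13493).
x = 15844 + 17722·12912 = 228842308.

228842308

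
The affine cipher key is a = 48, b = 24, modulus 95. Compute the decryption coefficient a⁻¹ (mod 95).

Apply the Euclidean algorithm to 95 and 48:
95 = 1·48 + 47
48 = 1·47 + 1
47 = 47·1 + 0
Since gcd(48, 95) = 1, back-substitute to write 1 as a combination:
1 = 48 − 47
1 = −95 + 2·48
So 48·2 ≡ 1 (mod 95).

2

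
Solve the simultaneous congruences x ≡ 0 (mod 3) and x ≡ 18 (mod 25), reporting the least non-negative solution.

18

Write x = 0 + 3·k. Then 3·k ≡ 18 − 0 ≡ 18 (mod 25).
Need 3⁻¹ mod 25. Extended Euclid on (25, 3):
25 = 8·3 + 1
3 = 3·1 + 0
Back-substitute:
1 = 25 − 8·3
3⁻¹ ≡ 17 (mod 25), so k ≡ 17·18 ≡ 6 (mod 25).
x = 0 + 3·6 = 18.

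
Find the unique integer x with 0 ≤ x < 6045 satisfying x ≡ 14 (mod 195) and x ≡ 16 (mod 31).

Write x = 14 + 195·k. Then 195·k ≡ 16 − 14 ≡ 2 (mod 31).
Need 195⁻¹ mod 31. Extended Euclid on (31, 9):
31 = 3·9 + 4
9 = 2·4 + 1
4 = 4·1 + 0
Back-substitute:
1 = 9 − 2·4
1 = −2·31 + 7·9
195⁻¹ ≡ 7 (mod 31), so k ≡ 7·2 ≡ 14 (mod 31).
x = 14 + 195·14 = 2744.

2744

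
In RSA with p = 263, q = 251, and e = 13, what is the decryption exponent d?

φ(n) = (p−1)(q−1) = 262·250 = 65500.
Need d with 13·d ≡ 1 (mod 65500). Apply the extended Euclidean algorithm:
65500 = 5038*13 + 6
13 = 2*6 + 1
6 = 6*1 + 0
Back-substitute:
1 = 13 − 2·6
1 = −2·65500 + 10077·13
So 13·10077 ≡ 1 (mod 65500), hence d = 10077.

10077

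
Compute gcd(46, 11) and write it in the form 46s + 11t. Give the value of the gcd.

Repeated division:
46 = 4·11 + 2
11 = 5·2 + 1
2 = 2·1 + 0
gcd(46, 11) = 1.
Express as a combination:
1 = 11 − 5·2
1 = −5·46 + 21·11
So 1 = (-5)·46 + (21)·11.

1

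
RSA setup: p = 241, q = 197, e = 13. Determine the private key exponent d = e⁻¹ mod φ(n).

7237

φ(n) = (p−1)(q−1) = 240·196 = 47040.
Need d with 13·d ≡ 1 (mod 47040). Apply the extended Euclidean algorithm:
47040 = 3618*13 + 6
13 = 2*6 + 1
6 = 6*1 + 0
Back-substitute:
1 = 13 − 2·6
1 = −2·47040 + 7237·13
So 13·7237 ≡ 1 (mod 47040), hence d = 7237.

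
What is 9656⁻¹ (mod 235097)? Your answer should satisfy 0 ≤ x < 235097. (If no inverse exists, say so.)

Extended Euclidean algorithm:
235097 = 24×9656 + 3353
9656 = 2×3353 + 2950
3353 = 1×2950 + 403
2950 = 7×403 + 129
403 = 3×129 + 16
129 = 8×16 + 1
16 = 16×1 + 0
The gcd is 1. Working backward:
1 = 129 − 8·16
1 = −8·403 + 25·129
1 = 25·2950 − 183·403
1 = −183·3353 + 208·2950
1 = 208·9656 − 599·3353
1 = −599·235097 + 14584·9656
So 9656·14584 ≡ 1 (mod 235097).

14584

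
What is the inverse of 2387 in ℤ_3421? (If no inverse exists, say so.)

no inverse exists

Euclidean algorithm on 3421, 2387:
3421 = 1*2387 + 1034
2387 = 2*1034 + 319
1034 = 3*319 + 77
319 = 4*77 + 11
77 = 7*11 + 0
gcd(2387, 3421) = 11 ≠ 1, so 2387 has no multiplicative inverse modulo 3421.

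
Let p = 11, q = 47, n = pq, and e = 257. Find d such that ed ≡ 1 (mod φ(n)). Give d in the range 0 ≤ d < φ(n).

φ(n) = (p−1)(q−1) = 10·46 = 460.
Need d with 257·d ≡ 1 (mod 460). Apply the extended Euclidean algorithm:
460 = 1·257 + 203
257 = 1·203 + 54
203 = 3·54 + 41
54 = 1·41 + 13
41 = 3·13 + 2
13 = 6·2 + 1
2 = 2·1 + 0
Back-substitute:
1 = 13 − 6·2
1 = −6·41 + 19·13
1 = 19·54 − 25·41
1 = −25·203 + 94·54
1 = 94·257 − 119·203
1 = −119·460 + 213·257
So 257·213 ≡ 1 (mod 460), hence d = 213.

213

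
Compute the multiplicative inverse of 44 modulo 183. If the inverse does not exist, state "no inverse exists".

Run Euclid on (183, 44):
183 = 4·44 + 7
44 = 6·7 + 2
7 = 3·2 + 1
2 = 2·1 + 0
Since gcd(44, 183) = 1, back-substitute to write 1 as a combination:
1 = 7 − 3·2
1 = −3·44 + 19·7
1 = 19·183 − 79·44
Thus 44·(-79) ≡ 1 (mod 183); reducing, -79 mod 183 = 104.

104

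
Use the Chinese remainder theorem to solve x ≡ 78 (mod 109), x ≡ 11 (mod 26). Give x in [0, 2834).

2585

Write x = 78 + 109·k. Then 109·k ≡ 11 − 78 ≡ 11 (mod 26).
Need 109⁻¹ mod 26. Extended Euclid on (26, 5):
26 = 5·5 + 1
5 = 5·1 + 0
Back-substitute:
1 = 26 − 5·5
109⁻¹ ≡ 21 (mod 26), so k ≡ 21·11 ≡ 23 (mod 26).
x = 78 + 109·23 = 2585.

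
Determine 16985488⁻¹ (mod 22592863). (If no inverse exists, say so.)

Extended Euclidean algorithm:
22592863 = 1×16985488 + 5607375
16985488 = 3×5607375 + 163363
5607375 = 34×163363 + 53033
163363 = 3×53033 + 4264
53033 = 12×4264 + 1865
4264 = 2×1865 + 534
1865 = 3×534 + 263
534 = 2×263 + 8
263 = 32×8 + 7
8 = 1×7 + 1
7 = 7×1 + 0
gcd = 1, so the inverse exists. Back-substitute:
1 = 8 − 7
1 = −263 + 33·8
1 = 33·534 − 67·263
1 = −67·1865 + 234·534
1 = 234·4264 − 535·1865
1 = −535·53033 + 6654·4264
1 = 6654·163363 − 20497·53033
1 = −20497·5607375 + 703552·163363
1 = 703552·16985488 − 2131153·5607375
1 = −2131153·22592863 + 2834705·16985488
So 16985488·2834705 ≡ 1 (mod 22592863).

2834705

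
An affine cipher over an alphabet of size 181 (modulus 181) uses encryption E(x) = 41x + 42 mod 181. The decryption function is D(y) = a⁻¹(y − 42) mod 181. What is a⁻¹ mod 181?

53

Extended Euclidean algorithm:
181 = 4×41 + 17
41 = 2×17 + 7
17 = 2×7 + 3
7 = 2×3 + 1
3 = 3×1 + 0
The gcd is 1. Working backward:
1 = 7 − 2·3
1 = −2·17 + 5·7
1 = 5·41 − 12·17
1 = −12·181 + 53·41
So 41·53 ≡ 1 (mod 181).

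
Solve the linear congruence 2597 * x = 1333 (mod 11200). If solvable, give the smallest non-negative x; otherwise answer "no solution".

gcd(2597, 11200):
11200 = 4*2597 + 812
2597 = 3*812 + 161
812 = 5*161 + 7
161 = 23*7 + 0
gcd = 7, but 7 ∤ 1333, so the congruence has no solution.

no solution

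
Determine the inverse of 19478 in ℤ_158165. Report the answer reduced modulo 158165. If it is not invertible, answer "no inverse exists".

Apply the Euclidean algorithm to 158165 and 19478:
158165 = 8×19478 + 2341
19478 = 8×2341 + 750
2341 = 3×750 + 91
750 = 8×91 + 22
91 = 4×22 + 3
22 = 7×3 + 1
3 = 3×1 + 0
The gcd is 1. Working backward:
1 = 22 − 7·3
1 = −7·91 + 29·22
1 = 29·750 − 239·91
1 = −239·2341 + 746·750
1 = 746·19478 − 6207·2341
1 = −6207·158165 + 50402·19478
So 19478·50402 ≡ 1 (mod 158165).

50402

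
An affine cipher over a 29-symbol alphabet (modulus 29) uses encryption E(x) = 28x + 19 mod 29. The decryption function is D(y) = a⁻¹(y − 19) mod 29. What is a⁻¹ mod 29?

28

Apply the Euclidean algorithm to 29 and 28:
29 = 1·28 + 1
28 = 28·1 + 0
Since gcd(28, 29) = 1, back-substitute to write 1 as a combination:
1 = 29 − 28
Thus 28·(-1) ≡ 1 (mod 29); reducing, -1 mod 29 = 28.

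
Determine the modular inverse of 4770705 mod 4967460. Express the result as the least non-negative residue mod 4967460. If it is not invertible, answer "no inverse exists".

Compute gcd(4770705, 4967460):
4967460 = 1·4770705 + 196755
4770705 = 24·196755 + 48585
196755 = 4·48585 + 2415
48585 = 20·2415 + 285
2415 = 8·285 + 135
285 = 2·135 + 15
135 = 9·15 + 0
gcd(4770705, 4967460) = 15 ≠ 1, so 4770705 has no multiplicative inverse modulo 4967460.

no inverse exists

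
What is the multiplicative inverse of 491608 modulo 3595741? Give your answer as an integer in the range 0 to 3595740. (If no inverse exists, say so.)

Run Euclid on (3595741, 491608):
3595741 = 7×491608 + 154485
491608 = 3×154485 + 28153
154485 = 5×28153 + 13720
28153 = 2×13720 + 713
13720 = 19×713 + 173
713 = 4×173 + 21
173 = 8×21 + 5
21 = 4×5 + 1
5 = 5×1 + 0
gcd = 1, so the inverse exists. Back-substitute:
1 = 21 − 4·5
1 = −4·173 + 33·21
1 = 33·713 − 136·173
1 = −136·13720 + 2617·713
1 = 2617·28153 − 5370·13720
1 = −5370·154485 + 29467·28153
1 = 29467·491608 − 93771·154485
1 = −93771·3595741 + 685864·491608
So 491608·685864 ≡ 1 (mod 3595741).

685864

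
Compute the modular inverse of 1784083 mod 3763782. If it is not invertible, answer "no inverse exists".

gcd(3763782, 1784083) by repeated division:
3763782 = 2×1784083 + 195616
1784083 = 9×195616 + 23539
195616 = 8×23539 + 7304
23539 = 3×7304 + 1627
7304 = 4×1627 + 796
1627 = 2×796 + 35
796 = 22×35 + 26
35 = 1×26 + 9
26 = 2×9 + 8
9 = 1×8 + 1
8 = 8×1 + 0
Since gcd(1784083, 3763782) = 1, back-substitute to write 1 as a combination:
1 = 9 − 8
1 = −26 + 3·9
1 = 3·35 − 4·26
1 = −4·796 + 91·35
1 = 91·1627 − 186·796
1 = −186·7304 + 835·1627
1 = 835·23539 − 2691·7304
1 = −2691·195616 + 22363·23539
1 = 22363·1784083 − 203958·195616
1 = −203958·3763782 + 430279·1784083
So 1784083·430279 ≡ 1 (mod 3763782).

430279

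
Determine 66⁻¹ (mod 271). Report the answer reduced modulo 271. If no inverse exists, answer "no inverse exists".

Extended Euclidean algorithm:
271 = 4×66 + 7
66 = 9×7 + 3
7 = 2×3 + 1
3 = 3×1 + 0
gcd = 1, so the inverse exists. Back-substitute:
1 = 7 − 2·3
1 = −2·66 + 19·7
1 = 19·271 − 78·66
Thus 66·(-78) ≡ 1 (mod 271); reducing, -78 mod 271 = 193.

193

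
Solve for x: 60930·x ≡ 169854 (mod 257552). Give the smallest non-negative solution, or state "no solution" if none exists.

30767

First find gcd(60930, 257552):
257552 = 4*60930 + 13832
60930 = 4*13832 + 5602
13832 = 2*5602 + 2628
5602 = 2*2628 + 346
2628 = 7*346 + 206
346 = 1*206 + 140
206 = 1*140 + 66
140 = 2*66 + 8
66 = 8*8 + 2
8 = 4*2 + 0
gcd = 2 and 2 | 169854, so solutions exist. Divide through by 2: 30465x ≡ 84927 (mod 128776).
Now find 30465⁻¹ mod 128776:
128776 = 4·30465 + 6916
30465 = 4·6916 + 2801
6916 = 2·2801 + 1314
2801 = 2·1314 + 173
1314 = 7·173 + 103
173 = 1·103 + 70
103 = 1·70 + 33
70 = 2·33 + 4
33 = 8·4 + 1
4 = 4·1 + 0
Back-substitute:
1 = 33 − 8·4
1 = −8·70 + 17·33
1 = 17·103 − 25·70
1 = −25·173 + 42·103
1 = 42·1314 − 319·173
1 = −319·2801 + 680·1314
1 = 680·6916 − 1679·2801
1 = −1679·30465 + 7396·6916
1 = 7396·128776 − 31263·30465
So 30465·(-31263) ≡ 1 (mod 128776), i.e. 30465⁻¹ ≡ 97513.
Then x ≡ 97513·84927 ≡ 30767 (mod 128776); the smallest non-negative solution is x = 30767.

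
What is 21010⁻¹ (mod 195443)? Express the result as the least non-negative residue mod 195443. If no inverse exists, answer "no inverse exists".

19935

Extended Euclidean algorithm:
195443 = 9×21010 + 6353
21010 = 3×6353 + 1951
6353 = 3×1951 + 500
1951 = 3×500 + 451
500 = 1×451 + 49
451 = 9×49 + 10
49 = 4×10 + 9
10 = 1×9 + 1
9 = 9×1 + 0
The gcd is 1. Working backward:
1 = 10 − 9
1 = −49 + 5·10
1 = 5·451 − 46·49
1 = −46·500 + 51·451
1 = 51·1951 − 199·500
1 = −199·6353 + 648·1951
1 = 648·21010 − 2143·6353
1 = −2143·195443 + 19935·21010
So 21010·19935 ≡ 1 (mod 195443).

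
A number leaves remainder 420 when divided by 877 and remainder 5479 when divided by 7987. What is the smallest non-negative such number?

Write x = 420 + 877·k. Then 877·k ≡ 5479 − 420 ≡ 5059 (mod 7987).
Need 877⁻¹ mod 7987. Extended Euclid on (7987, 877):
7987 = 9·877 + 94
877 = 9·94 + 31
94 = 3·31 + 1
31 = 31·1 + 0
Back-substitute:
1 = 94 − 3·31
1 = −3·877 + 28·94
1 = 28·7987 − 255·877
877⁻¹ ≡ 7732 (mod 7987), so k ≡ 7732·5059 ≡ 3849 (mod 7987).
x = 420 + 877·3849 = 3375993.

3375993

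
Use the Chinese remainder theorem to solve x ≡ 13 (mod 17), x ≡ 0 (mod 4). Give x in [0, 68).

64

Write x = 13 + 17·k. Then 17·k ≡ 0 − 13 ≡ 3 (mod 4).
Need 17⁻¹ mod 4. Extended Euclid on (4, 1):
4 = 4*1 + 0
17⁻¹ ≡ 1 (mod 4), so k ≡ 1·3 ≡ 3 (mod 4).
x = 13 + 17·3 = 64.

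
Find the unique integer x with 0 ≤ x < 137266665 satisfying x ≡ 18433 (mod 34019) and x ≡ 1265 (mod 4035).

61014500

Write x = 18433 + 34019·k. Then 34019·k ≡ 1265 − 18433 ≡ 3007 (mod 4035).
Need 34019⁻¹ mod 4035. Extended Euclid on (4035, 1739):
4035 = 2*1739 + 557
1739 = 3*557 + 68
557 = 8*68 + 13
68 = 5*13 + 3
13 = 4*3 + 1
3 = 3*1 + 0
Back-substitute:
1 = 13 − 4·3
1 = −4·68 + 21·13
1 = 21·557 − 172·68
1 = −172·1739 + 537·557
1 = 537·4035 − 1246·1739
34019⁻¹ ≡ 2789 (mod 4035), so k ≡ 2789·3007 ≡ 1793 (mod 4035).
x = 18433 + 34019·1793 = 61014500.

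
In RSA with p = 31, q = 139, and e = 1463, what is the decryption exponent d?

φ(n) = (p−1)(q−1) = 30·138 = 4140.
Need d with 1463·d ≡ 1 (mod 4140). Apply the extended Euclidean algorithm:
4140 = 2*1463 + 1214
1463 = 1*1214 + 249
1214 = 4*249 + 218
249 = 1*218 + 31
218 = 7*31 + 1
31 = 31*1 + 0
Back-substitute:
1 = 218 − 7·31
1 = −7·249 + 8·218
1 = 8·1214 − 39·249
1 = −39·1463 + 47·1214
1 = 47·4140 − 133·1463
So 1463·(-133) ≡ 1 (mod 4140), hence d ≡ -133 ≡ 4007 (mod 4140).

4007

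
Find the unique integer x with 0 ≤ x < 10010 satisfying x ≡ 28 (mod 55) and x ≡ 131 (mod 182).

6683

Write x = 28 + 55·k. Then 55·k ≡ 131 − 28 ≡ 103 (mod 182).
Need 55⁻¹ mod 182. Extended Euclid on (182, 55):
182 = 3*55 + 17
55 = 3*17 + 4
17 = 4*4 + 1
4 = 4*1 + 0
Back-substitute:
1 = 17 − 4·4
1 = −4·55 + 13·17
1 = 13·182 − 43·55
55⁻¹ ≡ 139 (mod 182), so k ≡ 139·103 ≡ 121 (mod 182).
x = 28 + 55·121 = 6683.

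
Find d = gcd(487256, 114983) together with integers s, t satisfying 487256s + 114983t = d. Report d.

Euclidean algorithm:
487256 = 4×114983 + 27324
114983 = 4×27324 + 5687
27324 = 4×5687 + 4576
5687 = 1×4576 + 1111
4576 = 4×1111 + 132
1111 = 8×132 + 55
132 = 2×55 + 22
55 = 2×22 + 11
22 = 2×11 + 0
gcd(487256, 114983) = 11.
Back-substituting:
11 = 55 − 2·22
11 = −2·132 + 5·55
11 = 5·1111 − 42·132
11 = −42·4576 + 173·1111
11 = 173·5687 − 215·4576
11 = −215·27324 + 1033·5687
11 = 1033·114983 − 4347·27324
11 = −4347·487256 + 18421·114983
So 11 = (-4347)·487256 + (18421)·114983.

11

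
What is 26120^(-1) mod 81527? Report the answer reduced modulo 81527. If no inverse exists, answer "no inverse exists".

18406

Run Euclid on (81527, 26120):
81527 = 3*26120 + 3167
26120 = 8*3167 + 784
3167 = 4*784 + 31
784 = 25*31 + 9
31 = 3*9 + 4
9 = 2*4 + 1
4 = 4*1 + 0
The gcd is 1. Working backward:
1 = 9 − 2·4
1 = −2·31 + 7·9
1 = 7·784 − 177·31
1 = −177·3167 + 715·784
1 = 715·26120 − 5897·3167
1 = −5897·81527 + 18406·26120
So 26120·18406 ≡ 1 (mod 81527).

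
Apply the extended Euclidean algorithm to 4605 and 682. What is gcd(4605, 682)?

Repeated division:
4605 = 6×682 + 513
682 = 1×513 + 169
513 = 3×169 + 6
169 = 28×6 + 1
6 = 6×1 + 0
gcd(4605, 682) = 1.
Working backward:
1 = 169 − 28·6
1 = −28·513 + 85·169
1 = 85·682 − 113·513
1 = −113·4605 + 763·682
So 1 = (-113)·4605 + (763)·682.

1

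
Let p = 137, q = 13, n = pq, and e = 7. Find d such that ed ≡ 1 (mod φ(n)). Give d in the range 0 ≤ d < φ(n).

φ(n) = (p−1)(q−1) = 136·12 = 1632.
Need d with 7·d ≡ 1 (mod 1632). Apply the extended Euclidean algorithm:
1632 = 233·7 + 1
7 = 7·1 + 0
Back-substitute:
1 = 1632 − 233·7
So 7·(-233) ≡ 1 (mod 1632), hence d ≡ -233 ≡ 1399 (mod 1632).

1399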